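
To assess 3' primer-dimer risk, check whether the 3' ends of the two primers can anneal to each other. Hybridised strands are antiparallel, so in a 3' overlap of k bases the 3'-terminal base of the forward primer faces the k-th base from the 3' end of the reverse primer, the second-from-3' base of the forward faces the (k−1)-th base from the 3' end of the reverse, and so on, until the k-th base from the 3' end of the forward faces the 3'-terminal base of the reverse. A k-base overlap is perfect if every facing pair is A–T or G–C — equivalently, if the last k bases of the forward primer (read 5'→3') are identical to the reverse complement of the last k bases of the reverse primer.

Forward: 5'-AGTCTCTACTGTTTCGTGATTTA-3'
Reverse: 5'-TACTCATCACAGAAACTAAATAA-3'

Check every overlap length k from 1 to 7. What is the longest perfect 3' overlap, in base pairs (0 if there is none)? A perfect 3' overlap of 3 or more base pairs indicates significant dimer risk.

Last 7 bases (5'→3') — forward …TGATTTA, reverse …TAAATAA.
Reverse complement of the reverse primer's last 7 bases: TTATTTA; its first k bases are the reverse complement of the reverse primer's last k bases, so a perfect k-base overlap needs the forward primer's last k bases to equal them.
Comparing (forward last k vs required): k=1: A vs T ✗; k=2: TA vs TT ✗; k=3: TTA vs TTA ✓; k=4: TTTA vs TTAT ✗; k=5: ATTTA vs TTATT ✗; k=6: GATTTA vs TTATTT ✗; k=7: TGATTTA vs TTATTTA ✗.
Only k = 3 is perfect, so the longest perfect 3' overlap is 3.

Longest perfect overlap: 3 complementary base pairs; significant dimer risk (threshold 3).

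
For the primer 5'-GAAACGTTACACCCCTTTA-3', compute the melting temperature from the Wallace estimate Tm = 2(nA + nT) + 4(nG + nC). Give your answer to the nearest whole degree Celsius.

54°C

Base counts: A=6, T=5, G=2, C=6 (length 19).
Tm = 2·(6+5) + 4·(2+6) = 2·11 + 4·8 = 22 + 32 = 54°C.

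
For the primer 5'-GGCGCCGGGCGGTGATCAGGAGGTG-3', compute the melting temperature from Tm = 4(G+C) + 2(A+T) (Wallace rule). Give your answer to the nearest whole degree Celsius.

Base counts: A=3, T=3, G=14, C=5 (length 25).
Tm = 2·(3+3) + 4·(14+5) = 2·6 + 4·19 = 12 + 76 = 88°C.

88°C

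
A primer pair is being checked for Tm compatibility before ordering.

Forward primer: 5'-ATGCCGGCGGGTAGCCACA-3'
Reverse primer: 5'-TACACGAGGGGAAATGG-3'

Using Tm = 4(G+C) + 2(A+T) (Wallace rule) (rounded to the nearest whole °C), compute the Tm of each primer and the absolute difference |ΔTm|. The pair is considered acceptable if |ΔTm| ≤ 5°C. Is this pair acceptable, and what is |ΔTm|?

|ΔTm| = 12°C; the pair is not acceptable.

Forward: A=4 T=2 G=7 C=6 → Tm = 2·6 + 4·13 = 64°C.
Reverse: A=6 T=2 G=7 C=2 → Tm = 2·8 + 4·9 = 52°C.
|ΔTm| = |64 − 52| = 12°C, > 5°C.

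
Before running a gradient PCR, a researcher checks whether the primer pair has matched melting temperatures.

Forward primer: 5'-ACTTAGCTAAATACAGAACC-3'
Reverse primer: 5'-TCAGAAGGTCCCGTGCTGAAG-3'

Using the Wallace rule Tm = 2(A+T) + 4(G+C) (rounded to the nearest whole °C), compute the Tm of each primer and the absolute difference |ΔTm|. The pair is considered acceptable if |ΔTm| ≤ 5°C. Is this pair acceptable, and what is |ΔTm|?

|ΔTm| = 12°C; the pair is not acceptable.

Forward: A=9 T=4 G=2 C=5 → Tm = 2·13 + 4·7 = 54°C.
Reverse: A=5 T=4 G=7 C=5 → Tm = 2·9 + 4·12 = 66°C.
|ΔTm| = |54 − 66| = 12°C, > 5°C.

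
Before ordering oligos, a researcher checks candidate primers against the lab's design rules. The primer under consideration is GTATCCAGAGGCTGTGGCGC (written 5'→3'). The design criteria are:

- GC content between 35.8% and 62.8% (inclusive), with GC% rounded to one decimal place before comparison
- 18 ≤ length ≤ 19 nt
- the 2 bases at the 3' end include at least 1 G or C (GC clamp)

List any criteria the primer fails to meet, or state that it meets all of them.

Fails: GC content, length.

Base counts: A=3, T=4, G=8, C=5 (length 20).
GC content: GC 13/20 = 65.0%, outside 35.8–62.8% ✗
length: length 20, outside 18–19 ✗
GC clamp: 3' end GC has 2 G/C ✓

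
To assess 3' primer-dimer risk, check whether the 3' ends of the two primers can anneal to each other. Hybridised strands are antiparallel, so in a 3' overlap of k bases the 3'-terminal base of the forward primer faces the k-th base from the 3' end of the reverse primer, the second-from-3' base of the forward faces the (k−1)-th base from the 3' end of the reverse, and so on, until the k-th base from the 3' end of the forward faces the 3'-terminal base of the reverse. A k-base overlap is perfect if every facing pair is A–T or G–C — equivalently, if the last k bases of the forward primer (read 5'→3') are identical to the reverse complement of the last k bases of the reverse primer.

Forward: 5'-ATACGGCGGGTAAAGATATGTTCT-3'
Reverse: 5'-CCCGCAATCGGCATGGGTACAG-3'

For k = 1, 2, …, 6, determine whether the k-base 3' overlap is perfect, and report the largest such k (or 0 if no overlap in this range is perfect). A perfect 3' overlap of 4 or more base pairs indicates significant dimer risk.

Longest perfect overlap: 2 complementary base pairs; below the dimer-risk threshold (threshold 4).

Last 6 bases (5'→3') — forward …TGTTCT, reverse …GTACAG.
Reverse complement of the reverse primer's last 6 bases: CTGTAC; its first k bases are the reverse complement of the reverse primer's last k bases, so a perfect k-base overlap needs the forward primer's last k bases to equal them.
Comparing (forward last k vs required): k=1: T vs C ✗; k=2: CT vs CT ✓; k=3: TCT vs CTG ✗; k=4: TTCT vs CTGT ✗; k=5: GTTCT vs CTGTA ✗; k=6: TGTTCT vs CTGTAC ✗.
Only k = 2 is perfect, so the longest perfect 3' overlap is 2.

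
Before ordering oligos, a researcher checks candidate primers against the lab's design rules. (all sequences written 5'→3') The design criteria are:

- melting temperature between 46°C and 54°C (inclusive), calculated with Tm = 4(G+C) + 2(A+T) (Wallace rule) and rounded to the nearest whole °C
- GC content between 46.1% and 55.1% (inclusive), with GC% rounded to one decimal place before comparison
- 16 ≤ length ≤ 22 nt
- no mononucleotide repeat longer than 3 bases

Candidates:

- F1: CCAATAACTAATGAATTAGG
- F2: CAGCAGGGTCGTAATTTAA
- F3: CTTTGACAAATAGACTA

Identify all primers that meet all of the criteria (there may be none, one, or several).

None of the candidates satisfy all criteria.

F1 (20 nt, A=9 T=5 G=3 C=3): Tm = 2·14 + 4·6 = 52°C ✓; GC 6/20 = 30.0%, outside 46.1–55.1% ✗; length 20 ✓; longest run = 2 ✓ — fails.
F2 (19 nt, A=6 T=5 G=5 C=3): Tm = 2·11 + 4·8 = 54°C ✓; GC 8/19 = 42.1%, outside 46.1–55.1% ✗; length 19 ✓; longest run = 3 ✓ — fails.
F3 (17 nt, A=7 T=5 G=2 C=3): Tm = 2·12 + 4·5 = 44°C, outside 46–54°C ✗; GC 5/17 = 29.4%, outside 46.1–55.1% ✗; length 17 ✓; longest run = 3 ✓ — fails.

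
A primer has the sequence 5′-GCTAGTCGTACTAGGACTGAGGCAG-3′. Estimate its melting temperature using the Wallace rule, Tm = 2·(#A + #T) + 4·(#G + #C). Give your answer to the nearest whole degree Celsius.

78°C

Base counts: A=6, T=5, G=9, C=5 (length 25).
Tm = 2·(6+5) + 4·(9+5) = 2·11 + 4·14 = 22 + 56 = 78°C.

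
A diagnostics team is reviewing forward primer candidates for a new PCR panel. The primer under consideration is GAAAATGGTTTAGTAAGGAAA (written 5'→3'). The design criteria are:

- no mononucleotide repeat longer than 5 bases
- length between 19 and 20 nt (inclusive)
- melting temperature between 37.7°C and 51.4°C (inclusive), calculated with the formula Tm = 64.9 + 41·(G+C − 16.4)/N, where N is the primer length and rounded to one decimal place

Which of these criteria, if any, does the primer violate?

Fails: length.

Base counts: A=10, T=5, G=6, C=0 (length 21).
homopolymer run: longest run = 4 ✓
length: length 21, outside 19–20 ✗
Tm: Tm = 64.9 + 41·(6 − 16.4)/21 = 44.6°C ✓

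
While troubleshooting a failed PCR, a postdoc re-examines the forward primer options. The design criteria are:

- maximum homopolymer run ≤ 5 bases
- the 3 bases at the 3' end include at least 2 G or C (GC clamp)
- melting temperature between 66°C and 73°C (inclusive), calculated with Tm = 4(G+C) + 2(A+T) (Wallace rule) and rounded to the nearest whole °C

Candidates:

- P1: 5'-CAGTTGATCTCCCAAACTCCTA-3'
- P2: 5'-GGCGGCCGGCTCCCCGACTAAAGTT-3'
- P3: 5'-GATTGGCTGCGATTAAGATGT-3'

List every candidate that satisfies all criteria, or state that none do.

None of the candidates satisfy all criteria.

P1 (22 nt, A=6 T=6 G=2 C=8): longest run = 3 ✓; 3' end CTA has 1 G/C, need ≥2 ✗; Tm = 2·12 + 4·10 = 64°C, outside 66–73°C ✗ — fails.
P2 (25 nt, A=4 T=4 G=8 C=9): longest run = 4 ✓; 3' end GTT has 1 G/C, need ≥2 ✗; Tm = 2·8 + 4·17 = 84°C, outside 66–73°C ✗ — fails.
P3 (21 nt, A=5 T=7 G=7 C=2): longest run = 2 ✓; 3' end TGT has 1 G/C, need ≥2 ✗; Tm = 2·12 + 4·9 = 60°C, outside 66–73°C ✗ — fails.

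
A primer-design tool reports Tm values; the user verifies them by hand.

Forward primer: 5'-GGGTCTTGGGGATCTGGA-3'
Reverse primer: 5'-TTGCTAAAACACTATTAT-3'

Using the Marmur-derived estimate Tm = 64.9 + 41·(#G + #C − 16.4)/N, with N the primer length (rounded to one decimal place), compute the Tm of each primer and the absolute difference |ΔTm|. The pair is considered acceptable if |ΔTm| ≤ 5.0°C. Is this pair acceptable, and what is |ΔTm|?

Forward: G+C = 11, N = 18 → Tm = 64.9 + 41·(11 − 16.4)/18 = 52.6°C.
Reverse: G+C = 4, N = 18 → Tm = 64.9 + 41·(4 − 16.4)/18 = 36.7°C.
|ΔTm| = |52.6 − 36.7| = 15.9°C, > 5.0°C.

|ΔTm| = 15.9°C; the pair is not acceptable.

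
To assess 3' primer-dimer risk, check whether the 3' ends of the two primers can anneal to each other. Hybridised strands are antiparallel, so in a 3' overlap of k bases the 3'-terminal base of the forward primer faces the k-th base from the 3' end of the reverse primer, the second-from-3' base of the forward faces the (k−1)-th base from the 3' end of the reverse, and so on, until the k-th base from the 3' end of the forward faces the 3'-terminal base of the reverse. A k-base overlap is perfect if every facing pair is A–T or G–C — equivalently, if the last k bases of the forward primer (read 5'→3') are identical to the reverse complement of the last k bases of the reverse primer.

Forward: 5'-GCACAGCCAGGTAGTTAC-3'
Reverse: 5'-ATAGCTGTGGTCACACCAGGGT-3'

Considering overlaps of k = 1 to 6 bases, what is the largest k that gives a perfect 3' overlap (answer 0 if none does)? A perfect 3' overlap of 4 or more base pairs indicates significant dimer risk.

Longest perfect overlap: 2 complementary base pairs; below the dimer-risk threshold (threshold 4).

Last 6 bases (5'→3') — forward …AGTTAC, reverse …CAGGGT.
Reverse complement of the reverse primer's last 6 bases: ACCCTG; its first k bases are the reverse complement of the reverse primer's last k bases, so a perfect k-base overlap needs the forward primer's last k bases to equal them.
Comparing (forward last k vs required): k=1: C vs A ✗; k=2: AC vs AC ✓; k=3: TAC vs ACC ✗; k=4: TTAC vs ACCC ✗; k=5: GTTAC vs ACCCT ✗; k=6: AGTTAC vs ACCCTG ✗.
Only k = 2 is perfect, so the longest perfect 3' overlap is 2.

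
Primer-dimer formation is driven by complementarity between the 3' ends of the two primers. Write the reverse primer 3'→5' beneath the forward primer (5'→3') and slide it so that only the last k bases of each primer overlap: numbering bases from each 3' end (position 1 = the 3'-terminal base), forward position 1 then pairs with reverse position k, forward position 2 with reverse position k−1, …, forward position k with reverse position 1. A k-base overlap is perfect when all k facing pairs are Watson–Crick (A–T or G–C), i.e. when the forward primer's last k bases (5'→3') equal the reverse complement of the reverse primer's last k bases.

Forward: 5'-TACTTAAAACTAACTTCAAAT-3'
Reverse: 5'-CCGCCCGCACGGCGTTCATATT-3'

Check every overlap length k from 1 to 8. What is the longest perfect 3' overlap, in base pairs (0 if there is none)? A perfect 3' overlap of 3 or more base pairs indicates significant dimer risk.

Longest perfect overlap: 3 complementary base pairs; significant dimer risk (threshold 3).

Last 8 bases (5'→3') — forward …CTTCAAAT, reverse …TTCATATT.
Reverse complement of the reverse primer's last 8 bases: AATATGAA; its first k bases are the reverse complement of the reverse primer's last k bases, so a perfect k-base overlap needs the forward primer's last k bases to equal them.
Comparing (forward last k vs required): k=1: T vs A ✗; k=2: AT vs AA ✗; k=3: AAT vs AAT ✓; k=4: AAAT vs AATA ✗; k=5: CAAAT vs AATAT ✗; k=6: TCAAAT vs AATATG ✗; k=7: TTCAAAT vs AATATGA ✗; k=8: CTTCAAAT vs AATATGAA ✗.
Only k = 3 is perfect, so the longest perfect 3' overlap is 3.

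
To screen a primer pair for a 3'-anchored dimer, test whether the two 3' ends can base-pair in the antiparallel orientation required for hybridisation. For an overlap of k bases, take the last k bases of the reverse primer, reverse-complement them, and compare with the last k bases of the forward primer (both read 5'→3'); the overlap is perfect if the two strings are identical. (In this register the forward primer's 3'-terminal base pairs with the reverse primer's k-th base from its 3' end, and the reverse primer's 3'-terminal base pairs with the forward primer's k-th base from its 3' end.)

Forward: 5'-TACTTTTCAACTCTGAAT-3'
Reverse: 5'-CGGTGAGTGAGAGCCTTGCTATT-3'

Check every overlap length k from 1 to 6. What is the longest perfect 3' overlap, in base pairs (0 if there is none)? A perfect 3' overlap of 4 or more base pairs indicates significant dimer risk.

Longest perfect overlap: 3 complementary base pairs; below the dimer-risk threshold (threshold 4).

Last 6 bases (5'→3') — forward …CTGAAT, reverse …GCTATT.
Reverse complement of the reverse primer's last 6 bases: AATAGC; its first k bases are the reverse complement of the reverse primer's last k bases, so a perfect k-base overlap needs the forward primer's last k bases to equal them.
Comparing (forward last k vs required): k=1: T vs A ✗; k=2: AT vs AA ✗; k=3: AAT vs AAT ✓; k=4: GAAT vs AATA ✗; k=5: TGAAT vs AATAG ✗; k=6: CTGAAT vs AATAGC ✗.
Only k = 3 is perfect, so the longest perfect 3' overlap is 3.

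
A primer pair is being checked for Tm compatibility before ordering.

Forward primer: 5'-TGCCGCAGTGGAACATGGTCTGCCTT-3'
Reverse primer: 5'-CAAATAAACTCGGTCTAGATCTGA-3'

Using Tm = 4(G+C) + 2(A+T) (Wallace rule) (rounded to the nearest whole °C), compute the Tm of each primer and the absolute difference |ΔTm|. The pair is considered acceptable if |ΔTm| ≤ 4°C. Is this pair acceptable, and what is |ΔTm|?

Forward: A=4 T=7 G=8 C=7 → Tm = 2·11 + 4·15 = 82°C.
Reverse: A=9 T=6 G=4 C=5 → Tm = 2·15 + 4·9 = 66°C.
|ΔTm| = |82 − 66| = 16°C, > 4°C.

|ΔTm| = 16°C; the pair is not acceptable.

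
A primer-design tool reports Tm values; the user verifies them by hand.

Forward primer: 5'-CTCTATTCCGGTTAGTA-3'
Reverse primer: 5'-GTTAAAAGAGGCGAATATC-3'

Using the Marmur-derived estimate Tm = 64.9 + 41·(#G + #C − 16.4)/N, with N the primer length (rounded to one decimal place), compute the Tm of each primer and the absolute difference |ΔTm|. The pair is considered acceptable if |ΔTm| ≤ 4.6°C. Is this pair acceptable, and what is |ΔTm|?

Forward: G+C = 7, N = 17 → Tm = 64.9 + 41·(7 − 16.4)/17 = 42.2°C.
Reverse: G+C = 7, N = 19 → Tm = 64.9 + 41·(7 − 16.4)/19 = 44.6°C.
|ΔTm| = |42.2 − 44.6| = 2.4°C, ≤ 4.6°C.

|ΔTm| = 2.4°C; the pair is acceptable.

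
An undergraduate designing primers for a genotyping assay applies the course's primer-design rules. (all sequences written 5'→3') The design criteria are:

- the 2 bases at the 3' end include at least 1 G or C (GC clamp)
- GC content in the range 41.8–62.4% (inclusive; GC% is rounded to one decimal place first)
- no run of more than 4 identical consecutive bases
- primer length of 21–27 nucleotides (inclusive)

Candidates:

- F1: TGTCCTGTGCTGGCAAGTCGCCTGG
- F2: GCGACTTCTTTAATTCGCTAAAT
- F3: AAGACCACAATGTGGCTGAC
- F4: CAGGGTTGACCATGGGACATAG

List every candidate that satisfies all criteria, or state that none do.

F1 (25 nt, A=2 T=7 G=9 C=7): 3' end GG has 2 G/C ✓; GC 16/25 = 64.0%, outside 41.8–62.4% ✗; longest run = 2 ✓; length 25 ✓ — fails.
F2 (23 nt, A=6 T=9 G=3 C=5): 3' end AT has 0 G/C, need ≥1 ✗; GC 8/23 = 34.8%, outside 41.8–62.4% ✗; longest run = 3 ✓; length 23 ✓ — fails.
F3 (20 nt, A=7 T=3 G=5 C=5): 3' end AC has 1 G/C ✓; GC 10/20 = 50.0% ✓; longest run = 2 ✓; length 20, outside 21–27 ✗ — fails.
F4 (22 nt, A=6 T=4 G=8 C=4): 3' end AG has 1 G/C ✓; GC 12/22 = 54.5% ✓; longest run = 3 ✓; length 22 ✓ — passes.

F4 only.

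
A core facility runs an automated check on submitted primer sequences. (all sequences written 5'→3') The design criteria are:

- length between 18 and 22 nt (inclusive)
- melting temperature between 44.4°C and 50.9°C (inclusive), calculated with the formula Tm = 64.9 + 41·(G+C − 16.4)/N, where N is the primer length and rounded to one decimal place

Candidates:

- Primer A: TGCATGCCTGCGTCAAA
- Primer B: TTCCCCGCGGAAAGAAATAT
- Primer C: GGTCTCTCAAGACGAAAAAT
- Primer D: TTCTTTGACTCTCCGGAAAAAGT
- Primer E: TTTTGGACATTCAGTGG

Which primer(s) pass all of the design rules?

Primer B and Primer C.

Primer A (17 nt, A=4 T=4 G=4 C=5): length 17, outside 18–22 ✗; Tm = 64.9 + 41·(9 − 16.4)/17 = 47.1°C ✓ — fails.
Primer B (20 nt, A=7 T=4 G=4 C=5): length 20 ✓; Tm = 64.9 + 41·(9 − 16.4)/20 = 49.7°C ✓ — passes.
Primer C (20 nt, A=8 T=4 G=4 C=4): length 20 ✓; Tm = 64.9 + 41·(8 − 16.4)/20 = 47.7°C ✓ — passes.
Primer D (23 nt, A=6 T=8 G=4 C=5): length 23, outside 18–22 ✗; Tm = 64.9 + 41·(9 − 16.4)/23 = 51.7°C, outside 44.4–50.9°C ✗ — fails.
Primer E (17 nt, A=3 T=7 G=5 C=2): length 17, outside 18–22 ✗; Tm = 64.9 + 41·(7 − 16.4)/17 = 42.2°C, outside 44.4–50.9°C ✗ — fails.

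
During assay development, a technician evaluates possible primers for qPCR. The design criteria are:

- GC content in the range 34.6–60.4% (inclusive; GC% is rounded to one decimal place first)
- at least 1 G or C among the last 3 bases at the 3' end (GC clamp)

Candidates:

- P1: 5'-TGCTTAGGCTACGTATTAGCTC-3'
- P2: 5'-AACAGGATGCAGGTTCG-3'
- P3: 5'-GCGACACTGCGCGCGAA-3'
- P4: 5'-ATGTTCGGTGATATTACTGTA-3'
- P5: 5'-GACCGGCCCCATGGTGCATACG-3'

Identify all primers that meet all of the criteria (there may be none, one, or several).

P1 and P2.

P1 (22 nt, A=4 T=8 G=5 C=5): GC 10/22 = 45.5% ✓; 3' end CTC has 2 G/C ✓ — passes.
P2 (17 nt, A=5 T=3 G=6 C=3): GC 9/17 = 52.9% ✓; 3' end TCG has 2 G/C ✓ — passes.
P3 (17 nt, A=4 T=1 G=6 C=6): GC 12/17 = 70.6%, outside 34.6–60.4% ✗; 3' end GAA has 1 G/C ✓ — fails.
P4 (21 nt, A=5 T=9 G=5 C=2): GC 7/21 = 33.3%, outside 34.6–60.4% ✗; 3' end GTA has 1 G/C ✓ — fails.
P5 (22 nt, A=4 T=3 G=7 C=8): GC 15/22 = 68.2%, outside 34.6–60.4% ✗; 3' end ACG has 2 G/C ✓ — fails.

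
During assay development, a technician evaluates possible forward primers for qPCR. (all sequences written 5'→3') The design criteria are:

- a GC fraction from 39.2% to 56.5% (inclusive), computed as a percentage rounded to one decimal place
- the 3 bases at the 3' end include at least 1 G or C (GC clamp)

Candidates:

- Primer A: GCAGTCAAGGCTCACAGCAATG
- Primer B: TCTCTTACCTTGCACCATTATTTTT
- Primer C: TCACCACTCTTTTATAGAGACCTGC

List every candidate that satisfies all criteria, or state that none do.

Primer A and Primer C.

Primer A (22 nt, A=7 T=3 G=6 C=6): GC 12/22 = 54.5% ✓; 3' end ATG has 1 G/C ✓ — passes.
Primer B (25 nt, A=4 T=13 G=1 C=7): GC 8/25 = 32.0%, outside 39.2–56.5% ✗; 3' end TTT has 0 G/C, need ≥1 ✗ — fails.
Primer C (25 nt, A=6 T=8 G=3 C=8): GC 11/25 = 44.0% ✓; 3' end TGC has 2 G/C ✓ — passes.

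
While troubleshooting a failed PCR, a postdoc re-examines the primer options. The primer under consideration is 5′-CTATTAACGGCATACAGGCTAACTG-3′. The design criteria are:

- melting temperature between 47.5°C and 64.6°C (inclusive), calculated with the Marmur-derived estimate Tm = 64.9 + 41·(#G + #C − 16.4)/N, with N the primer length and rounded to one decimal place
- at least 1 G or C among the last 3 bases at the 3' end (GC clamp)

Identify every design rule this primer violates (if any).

Meets all criteria.

Base counts: A=8, T=6, G=5, C=6 (length 25).
Tm: Tm = 64.9 + 41·(11 − 16.4)/25 = 56.0°C ✓
GC clamp: 3' end CTG has 2 G/C ✓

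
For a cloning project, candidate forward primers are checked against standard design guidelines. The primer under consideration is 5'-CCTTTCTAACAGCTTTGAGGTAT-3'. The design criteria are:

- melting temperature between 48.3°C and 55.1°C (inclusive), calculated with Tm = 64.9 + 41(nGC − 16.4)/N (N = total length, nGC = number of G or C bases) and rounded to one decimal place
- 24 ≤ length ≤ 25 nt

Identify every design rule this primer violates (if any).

Base counts: A=5, T=9, G=4, C=5 (length 23).
Tm: Tm = 64.9 + 41·(9 − 16.4)/23 = 51.7°C ✓
length: length 23, outside 24–25 ✗

Fails: length.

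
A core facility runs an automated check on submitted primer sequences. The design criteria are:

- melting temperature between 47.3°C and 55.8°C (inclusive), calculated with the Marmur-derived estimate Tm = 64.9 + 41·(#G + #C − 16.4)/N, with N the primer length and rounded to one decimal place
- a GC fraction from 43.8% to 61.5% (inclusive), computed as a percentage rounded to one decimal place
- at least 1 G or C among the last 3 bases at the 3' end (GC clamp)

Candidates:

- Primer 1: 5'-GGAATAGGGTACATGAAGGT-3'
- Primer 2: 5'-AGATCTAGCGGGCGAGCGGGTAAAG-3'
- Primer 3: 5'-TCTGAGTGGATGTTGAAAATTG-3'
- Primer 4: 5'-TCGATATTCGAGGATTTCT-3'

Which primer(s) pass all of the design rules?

Primer 1 only.

Primer 1 (20 nt, A=7 T=4 G=8 C=1): Tm = 64.9 + 41·(9 − 16.4)/20 = 49.7°C ✓; GC 9/20 = 45.0% ✓; 3' end GGT has 2 G/C ✓ — passes.
Primer 2 (25 nt, A=7 T=3 G=11 C=4): Tm = 64.9 + 41·(15 − 16.4)/25 = 62.6°C, outside 47.3–55.8°C ✗; GC 15/25 = 60.0% ✓; 3' end AAG has 1 G/C ✓ — fails.
Primer 3 (22 nt, A=6 T=8 G=7 C=1): Tm = 64.9 + 41·(8 − 16.4)/22 = 49.2°C ✓; GC 8/22 = 36.4%, outside 43.8–61.5% ✗; 3' end TTG has 1 G/C ✓ — fails.
Primer 4 (19 nt, A=4 T=8 G=4 C=3): Tm = 64.9 + 41·(7 − 16.4)/19 = 44.6°C, outside 47.3–55.8°C ✗; GC 7/19 = 36.8%, outside 43.8–61.5% ✗; 3' end TCT has 1 G/C ✓ — fails.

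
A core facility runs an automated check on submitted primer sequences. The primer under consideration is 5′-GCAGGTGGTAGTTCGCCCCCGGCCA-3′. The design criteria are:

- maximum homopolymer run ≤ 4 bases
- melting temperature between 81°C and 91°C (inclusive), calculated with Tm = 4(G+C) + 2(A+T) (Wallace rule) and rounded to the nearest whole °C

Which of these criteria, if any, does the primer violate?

Fails: homopolymer run.

Base counts: A=3, T=4, G=9, C=9 (length 25).
homopolymer run: longest run = 5, exceeds 4 ✗
Tm: Tm = 2·7 + 4·18 = 86°C ✓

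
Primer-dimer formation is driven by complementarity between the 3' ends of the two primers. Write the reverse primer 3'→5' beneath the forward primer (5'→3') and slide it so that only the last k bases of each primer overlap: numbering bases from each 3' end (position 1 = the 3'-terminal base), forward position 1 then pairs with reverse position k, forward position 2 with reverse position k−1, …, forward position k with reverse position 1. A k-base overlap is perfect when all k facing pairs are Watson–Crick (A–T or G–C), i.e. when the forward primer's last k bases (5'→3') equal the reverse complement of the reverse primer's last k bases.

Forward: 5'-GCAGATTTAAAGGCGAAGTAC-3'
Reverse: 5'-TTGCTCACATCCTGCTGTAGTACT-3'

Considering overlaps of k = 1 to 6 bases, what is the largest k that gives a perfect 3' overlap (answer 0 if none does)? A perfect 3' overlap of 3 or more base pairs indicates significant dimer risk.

Last 6 bases (5'→3') — forward …AAGTAC, reverse …AGTACT.
Reverse complement of the reverse primer's last 6 bases: AGTACT; its first k bases are the reverse complement of the reverse primer's last k bases, so a perfect k-base overlap needs the forward primer's last k bases to equal them.
Comparing (forward last k vs required): k=1: C vs A ✗; k=2: AC vs AG ✗; k=3: TAC vs AGT ✗; k=4: GTAC vs AGTA ✗; k=5: AGTAC vs AGTAC ✓; k=6: AAGTAC vs AGTACT ✗.
Only k = 5 is perfect, so the longest perfect 3' overlap is 5.

Longest perfect overlap: 5 complementary base pairs; significant dimer risk (threshold 3).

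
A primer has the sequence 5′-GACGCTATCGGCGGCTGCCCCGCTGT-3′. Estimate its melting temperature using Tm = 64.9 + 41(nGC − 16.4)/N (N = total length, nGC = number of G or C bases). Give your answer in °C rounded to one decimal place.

Base counts: A=2, T=5, G=9, C=10; G+C = 19, N = 26.
Tm = 64.9 + 41·(19 − 16.4)/26 = 64.9 + 106.60/26 = 69.0°C.

69.0°C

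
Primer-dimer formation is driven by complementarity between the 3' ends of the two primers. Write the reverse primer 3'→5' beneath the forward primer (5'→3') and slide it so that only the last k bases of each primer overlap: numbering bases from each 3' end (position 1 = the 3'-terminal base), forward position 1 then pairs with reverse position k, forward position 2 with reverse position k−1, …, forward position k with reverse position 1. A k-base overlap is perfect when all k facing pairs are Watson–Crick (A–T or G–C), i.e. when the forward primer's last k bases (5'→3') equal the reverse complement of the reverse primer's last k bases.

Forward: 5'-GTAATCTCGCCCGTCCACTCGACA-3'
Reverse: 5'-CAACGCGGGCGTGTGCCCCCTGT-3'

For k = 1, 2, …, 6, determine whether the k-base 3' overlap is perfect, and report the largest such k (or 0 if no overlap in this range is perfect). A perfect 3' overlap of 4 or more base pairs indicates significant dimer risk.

Last 6 bases (5'→3') — forward …TCGACA, reverse …CCCTGT.
Reverse complement of the reverse primer's last 6 bases: ACAGGG; its first k bases are the reverse complement of the reverse primer's last k bases, so a perfect k-base overlap needs the forward primer's last k bases to equal them.
Comparing (forward last k vs required): k=1: A vs A ✓; k=2: CA vs AC ✗; k=3: ACA vs ACA ✓; k=4: GACA vs ACAG ✗; k=5: CGACA vs ACAGG ✗; k=6: TCGACA vs ACAGGG ✗.
Perfect overlaps at k = 1, 3; the largest is 3.

Longest perfect overlap: 3 complementary base pairs; below the dimer-risk threshold (threshold 4).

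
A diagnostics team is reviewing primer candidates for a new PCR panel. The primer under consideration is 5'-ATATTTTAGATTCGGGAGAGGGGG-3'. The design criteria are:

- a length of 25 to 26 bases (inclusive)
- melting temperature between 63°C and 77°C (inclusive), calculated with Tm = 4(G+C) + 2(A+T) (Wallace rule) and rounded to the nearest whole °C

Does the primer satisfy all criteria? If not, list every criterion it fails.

Base counts: A=6, T=7, G=10, C=1 (length 24).
length: length 24, outside 25–26 ✗
Tm: Tm = 2·13 + 4·11 = 70°C ✓

Fails: length.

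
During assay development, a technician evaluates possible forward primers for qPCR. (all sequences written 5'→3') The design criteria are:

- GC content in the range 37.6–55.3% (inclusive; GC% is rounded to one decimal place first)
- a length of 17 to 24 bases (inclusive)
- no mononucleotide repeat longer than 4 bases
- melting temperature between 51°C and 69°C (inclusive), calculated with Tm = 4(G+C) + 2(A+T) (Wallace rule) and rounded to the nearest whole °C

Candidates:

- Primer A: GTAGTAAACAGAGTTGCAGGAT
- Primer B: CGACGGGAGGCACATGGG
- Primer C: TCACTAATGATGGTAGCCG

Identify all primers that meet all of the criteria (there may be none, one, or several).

Primer A and Primer C.

Primer A (22 nt, A=8 T=5 G=7 C=2): GC 9/22 = 40.9% ✓; length 22 ✓; longest run = 3 ✓; Tm = 2·13 + 4·9 = 62°C ✓ — passes.
Primer B (18 nt, A=4 T=1 G=9 C=4): GC 13/18 = 72.2%, outside 37.6–55.3% ✗; length 18 ✓; longest run = 3 ✓; Tm = 2·5 + 4·13 = 62°C ✓ — fails.
Primer C (19 nt, A=5 T=5 G=5 C=4): GC 9/19 = 47.4% ✓; length 19 ✓; longest run = 2 ✓; Tm = 2·10 + 4·9 = 56°C ✓ — passes.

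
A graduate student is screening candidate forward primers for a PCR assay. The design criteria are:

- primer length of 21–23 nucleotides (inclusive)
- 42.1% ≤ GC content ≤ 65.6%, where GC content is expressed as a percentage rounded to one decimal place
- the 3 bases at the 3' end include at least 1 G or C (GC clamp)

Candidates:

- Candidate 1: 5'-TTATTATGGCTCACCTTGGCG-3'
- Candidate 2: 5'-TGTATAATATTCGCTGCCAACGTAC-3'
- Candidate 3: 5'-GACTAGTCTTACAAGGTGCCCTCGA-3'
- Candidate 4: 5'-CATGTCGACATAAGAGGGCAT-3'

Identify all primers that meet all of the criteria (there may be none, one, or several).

Candidate 1 (21 nt, A=3 T=8 G=5 C=5): length 21 ✓; GC 10/21 = 47.6% ✓; 3' end GCG has 3 G/C ✓ — passes.
Candidate 2 (25 nt, A=7 T=8 G=4 C=6): length 25, outside 21–23 ✗; GC 10/25 = 40.0%, outside 42.1–65.6% ✗; 3' end TAC has 1 G/C ✓ — fails.
Candidate 3 (25 nt, A=6 T=6 G=6 C=7): length 25, outside 21–23 ✗; GC 13/25 = 52.0% ✓; 3' end CGA has 2 G/C ✓ — fails.
Candidate 4 (21 nt, A=7 T=4 G=6 C=4): length 21 ✓; GC 10/21 = 47.6% ✓; 3' end CAT has 1 G/C ✓ — passes.

Candidate 1 and Candidate 4.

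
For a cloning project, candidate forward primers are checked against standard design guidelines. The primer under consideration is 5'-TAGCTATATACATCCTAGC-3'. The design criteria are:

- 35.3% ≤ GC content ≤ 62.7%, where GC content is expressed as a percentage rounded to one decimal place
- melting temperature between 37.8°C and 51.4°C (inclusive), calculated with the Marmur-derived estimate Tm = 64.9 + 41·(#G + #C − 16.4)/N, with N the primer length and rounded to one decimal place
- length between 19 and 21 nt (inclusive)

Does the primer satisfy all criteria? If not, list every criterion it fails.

Meets all criteria.

Base counts: A=6, T=6, G=2, C=5 (length 19).
GC content: GC 7/19 = 36.8% ✓
Tm: Tm = 64.9 + 41·(7 − 16.4)/19 = 44.6°C ✓
length: length 19 ✓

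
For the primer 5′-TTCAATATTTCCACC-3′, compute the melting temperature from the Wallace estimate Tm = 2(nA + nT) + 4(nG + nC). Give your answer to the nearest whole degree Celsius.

40°C

Base counts: A=4, T=6, G=0, C=5 (length 15).
Tm = 2·(4+6) + 4·(0+5) = 2·10 + 4·5 = 20 + 20 = 40°C.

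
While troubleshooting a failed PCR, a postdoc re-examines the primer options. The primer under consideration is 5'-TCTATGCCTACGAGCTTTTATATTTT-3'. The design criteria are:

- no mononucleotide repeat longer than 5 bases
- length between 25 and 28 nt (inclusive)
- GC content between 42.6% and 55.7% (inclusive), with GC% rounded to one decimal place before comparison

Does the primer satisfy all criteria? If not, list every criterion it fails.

Fails: GC content.

Base counts: A=5, T=13, G=3, C=5 (length 26).
homopolymer run: longest run = 4 ✓
length: length 26 ✓
GC content: GC 8/26 = 30.8%, outside 42.6–55.7% ✗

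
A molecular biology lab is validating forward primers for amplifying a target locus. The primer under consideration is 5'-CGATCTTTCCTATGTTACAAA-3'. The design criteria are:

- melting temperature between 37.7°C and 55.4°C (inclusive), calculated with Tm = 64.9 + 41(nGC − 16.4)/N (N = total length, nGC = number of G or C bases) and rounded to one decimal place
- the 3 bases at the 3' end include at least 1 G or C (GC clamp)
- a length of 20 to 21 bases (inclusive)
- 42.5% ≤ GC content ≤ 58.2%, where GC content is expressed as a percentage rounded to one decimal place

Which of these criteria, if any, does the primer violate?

Base counts: A=6, T=8, G=2, C=5 (length 21).
Tm: Tm = 64.9 + 41·(7 − 16.4)/21 = 46.5°C ✓
GC clamp: 3' end AAA has 0 G/C, need ≥1 ✗
length: length 21 ✓
GC content: GC 7/21 = 33.3%, outside 42.5–58.2% ✗

Fails: GC clamp, GC content.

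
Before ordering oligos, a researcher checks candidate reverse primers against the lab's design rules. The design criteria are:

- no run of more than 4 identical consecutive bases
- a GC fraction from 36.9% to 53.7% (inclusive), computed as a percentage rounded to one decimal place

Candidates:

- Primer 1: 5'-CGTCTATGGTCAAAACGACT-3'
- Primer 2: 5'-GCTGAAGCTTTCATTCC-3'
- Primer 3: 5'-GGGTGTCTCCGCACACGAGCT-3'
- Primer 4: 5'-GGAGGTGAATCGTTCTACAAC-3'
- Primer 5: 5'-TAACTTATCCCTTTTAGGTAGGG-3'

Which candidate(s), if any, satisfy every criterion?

Primer 1 (20 nt, A=6 T=5 G=4 C=5): longest run = 4 ✓; GC 9/20 = 45.0% ✓ — passes.
Primer 2 (17 nt, A=3 T=6 G=3 C=5): longest run = 3 ✓; GC 8/17 = 47.1% ✓ — passes.
Primer 3 (21 nt, A=3 T=4 G=7 C=7): longest run = 3 ✓; GC 14/21 = 66.7%, outside 36.9–53.7% ✗ — fails.
Primer 4 (21 nt, A=6 T=5 G=6 C=4): longest run = 2 ✓; GC 10/21 = 47.6% ✓ — passes.
Primer 5 (23 nt, A=5 T=9 G=5 C=4): longest run = 4 ✓; GC 9/23 = 39.1% ✓ — passes.

Primer 1, Primer 2, Primer 4 and Primer 5.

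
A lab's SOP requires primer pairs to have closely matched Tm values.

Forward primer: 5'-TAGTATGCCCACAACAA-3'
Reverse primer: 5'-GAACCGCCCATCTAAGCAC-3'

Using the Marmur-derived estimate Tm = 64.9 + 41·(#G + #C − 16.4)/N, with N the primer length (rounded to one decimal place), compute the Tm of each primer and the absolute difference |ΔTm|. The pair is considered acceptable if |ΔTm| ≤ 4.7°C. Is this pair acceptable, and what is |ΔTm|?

Forward: G+C = 7, N = 17 → Tm = 64.9 + 41·(7 − 16.4)/17 = 42.2°C.
Reverse: G+C = 11, N = 19 → Tm = 64.9 + 41·(11 − 16.4)/19 = 53.2°C.
|ΔTm| = |42.2 − 53.2| = 11.0°C, > 4.7°C.

|ΔTm| = 11.0°C; the pair is not acceptable.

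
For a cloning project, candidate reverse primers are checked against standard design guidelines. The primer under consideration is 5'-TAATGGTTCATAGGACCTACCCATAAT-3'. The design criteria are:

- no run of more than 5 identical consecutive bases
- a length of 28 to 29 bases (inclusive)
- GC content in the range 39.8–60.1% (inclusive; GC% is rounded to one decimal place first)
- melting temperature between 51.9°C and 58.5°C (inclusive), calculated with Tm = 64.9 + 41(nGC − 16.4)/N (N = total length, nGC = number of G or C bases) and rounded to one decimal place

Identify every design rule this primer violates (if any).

Fails: length, GC content.

Base counts: A=9, T=8, G=4, C=6 (length 27).
homopolymer run: longest run = 3 ✓
length: length 27, outside 28–29 ✗
GC content: GC 10/27 = 37.0%, outside 39.8–60.1% ✗
Tm: Tm = 64.9 + 41·(10 − 16.4)/27 = 55.2°C ✓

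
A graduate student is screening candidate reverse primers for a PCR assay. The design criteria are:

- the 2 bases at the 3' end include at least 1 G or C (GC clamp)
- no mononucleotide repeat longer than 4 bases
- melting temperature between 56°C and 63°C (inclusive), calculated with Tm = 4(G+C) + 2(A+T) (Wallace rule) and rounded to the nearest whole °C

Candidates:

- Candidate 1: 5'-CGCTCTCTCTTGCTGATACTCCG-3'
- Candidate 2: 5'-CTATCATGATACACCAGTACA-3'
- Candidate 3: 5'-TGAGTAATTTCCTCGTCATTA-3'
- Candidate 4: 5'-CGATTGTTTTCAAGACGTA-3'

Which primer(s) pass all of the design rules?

Candidate 2 only.

Candidate 1 (23 nt, A=2 T=8 G=4 C=9): 3' end CG has 2 G/C ✓; longest run = 2 ✓; Tm = 2·10 + 4·13 = 72°C, outside 56–63°C ✗ — fails.
Candidate 2 (21 nt, A=8 T=5 G=2 C=6): 3' end CA has 1 G/C ✓; longest run = 2 ✓; Tm = 2·13 + 4·8 = 58°C ✓ — passes.
Candidate 3 (21 nt, A=5 T=9 G=3 C=4): 3' end TA has 0 G/C, need ≥1 ✗; longest run = 3 ✓; Tm = 2·14 + 4·7 = 56°C ✓ — fails.
Candidate 4 (19 nt, A=5 T=7 G=4 C=3): 3' end TA has 0 G/C, need ≥1 ✗; longest run = 4 ✓; Tm = 2·12 + 4·7 = 52°C, outside 56–63°C ✗ — fails.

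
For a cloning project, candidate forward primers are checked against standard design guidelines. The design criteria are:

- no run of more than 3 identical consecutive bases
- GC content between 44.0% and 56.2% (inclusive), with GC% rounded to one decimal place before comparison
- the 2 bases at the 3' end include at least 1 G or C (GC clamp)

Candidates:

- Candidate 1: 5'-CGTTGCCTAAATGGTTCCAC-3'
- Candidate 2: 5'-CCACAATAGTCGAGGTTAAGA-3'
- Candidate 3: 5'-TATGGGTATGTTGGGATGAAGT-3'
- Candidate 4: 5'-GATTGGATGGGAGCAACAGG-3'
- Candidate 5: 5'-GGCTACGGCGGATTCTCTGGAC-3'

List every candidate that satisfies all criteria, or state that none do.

Candidate 1 and Candidate 4.

Candidate 1 (20 nt, A=4 T=6 G=4 C=6): longest run = 3 ✓; GC 10/20 = 50.0% ✓; 3' end AC has 1 G/C ✓ — passes.
Candidate 2 (21 nt, A=8 T=4 G=5 C=4): longest run = 2 ✓; GC 9/21 = 42.9%, outside 44.0–56.2% ✗; 3' end GA has 1 G/C ✓ — fails.
Candidate 3 (22 nt, A=5 T=8 G=9 C=0): longest run = 3 ✓; GC 9/22 = 40.9%, outside 44.0–56.2% ✗; 3' end GT has 1 G/C ✓ — fails.
Candidate 4 (20 nt, A=6 T=3 G=9 C=2): longest run = 3 ✓; GC 11/20 = 55.0% ✓; 3' end GG has 2 G/C ✓ — passes.
Candidate 5 (22 nt, A=3 T=5 G=8 C=6): longest run = 2 ✓; GC 14/22 = 63.6%, outside 44.0–56.2% ✗; 3' end AC has 1 G/C ✓ — fails.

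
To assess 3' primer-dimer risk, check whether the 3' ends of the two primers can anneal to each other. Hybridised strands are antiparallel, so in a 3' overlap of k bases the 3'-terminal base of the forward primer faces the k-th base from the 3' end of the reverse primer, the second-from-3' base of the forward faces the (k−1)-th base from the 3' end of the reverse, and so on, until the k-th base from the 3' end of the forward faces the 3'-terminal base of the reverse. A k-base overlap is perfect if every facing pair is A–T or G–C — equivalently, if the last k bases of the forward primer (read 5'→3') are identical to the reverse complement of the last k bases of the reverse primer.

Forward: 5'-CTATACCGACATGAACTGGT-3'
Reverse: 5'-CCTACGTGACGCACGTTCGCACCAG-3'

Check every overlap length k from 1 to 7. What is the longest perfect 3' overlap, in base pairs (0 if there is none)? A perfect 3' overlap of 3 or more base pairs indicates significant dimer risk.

Last 7 bases (5'→3') — forward …AACTGGT, reverse …GCACCAG.
Reverse complement of the reverse primer's last 7 bases: CTGGTGC; its first k bases are the reverse complement of the reverse primer's last k bases, so a perfect k-base overlap needs the forward primer's last k bases to equal them.
Comparing (forward last k vs required): k=1: T vs C ✗; k=2: GT vs CT ✗; k=3: GGT vs CTG ✗; k=4: TGGT vs CTGG ✗; k=5: CTGGT vs CTGGT ✓; k=6: ACTGGT vs CTGGTG ✗; k=7: AACTGGT vs CTGGTGC ✗.
Only k = 5 is perfect, so the longest perfect 3' overlap is 5.

Longest perfect overlap: 5 complementary base pairs; significant dimer risk (threshold 3).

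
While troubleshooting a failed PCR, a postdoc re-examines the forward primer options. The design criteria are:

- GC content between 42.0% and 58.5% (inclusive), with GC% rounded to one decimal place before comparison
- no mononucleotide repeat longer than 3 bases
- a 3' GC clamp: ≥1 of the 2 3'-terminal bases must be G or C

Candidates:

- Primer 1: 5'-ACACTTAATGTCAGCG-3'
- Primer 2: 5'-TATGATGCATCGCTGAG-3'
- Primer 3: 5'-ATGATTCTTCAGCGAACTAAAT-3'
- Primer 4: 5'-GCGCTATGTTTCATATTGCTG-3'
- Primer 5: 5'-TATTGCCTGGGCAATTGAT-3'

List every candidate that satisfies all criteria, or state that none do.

Primer 1, Primer 2 and Primer 4.

Primer 1 (16 nt, A=5 T=4 G=3 C=4): GC 7/16 = 43.8% ✓; longest run = 2 ✓; 3' end CG has 2 G/C ✓ — passes.
Primer 2 (17 nt, A=4 T=5 G=5 C=3): GC 8/17 = 47.1% ✓; longest run = 1 ✓; 3' end AG has 1 G/C ✓ — passes.
Primer 3 (22 nt, A=8 T=7 G=3 C=4): GC 7/22 = 31.8%, outside 42.0–58.5% ✗; longest run = 3 ✓; 3' end AT has 0 G/C, need ≥1 ✗ — fails.
Primer 4 (21 nt, A=3 T=9 G=5 C=4): GC 9/21 = 42.9% ✓; longest run = 3 ✓; 3' end TG has 1 G/C ✓ — passes.
Primer 5 (19 nt, A=4 T=7 G=5 C=3): GC 8/19 = 42.1% ✓; longest run = 3 ✓; 3' end AT has 0 G/C, need ≥1 ✗ — fails.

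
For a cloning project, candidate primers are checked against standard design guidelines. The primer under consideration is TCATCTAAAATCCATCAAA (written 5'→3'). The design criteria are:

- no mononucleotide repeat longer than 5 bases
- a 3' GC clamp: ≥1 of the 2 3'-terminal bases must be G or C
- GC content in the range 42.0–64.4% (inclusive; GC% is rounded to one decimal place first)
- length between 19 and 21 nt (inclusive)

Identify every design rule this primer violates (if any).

Base counts: A=9, T=5, G=0, C=5 (length 19).
homopolymer run: longest run = 4 ✓
GC clamp: 3' end AA has 0 G/C, need ≥1 ✗
GC content: GC 5/19 = 26.3%, outside 42.0–64.4% ✗
length: length 19 ✓

Fails: GC clamp, GC content.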